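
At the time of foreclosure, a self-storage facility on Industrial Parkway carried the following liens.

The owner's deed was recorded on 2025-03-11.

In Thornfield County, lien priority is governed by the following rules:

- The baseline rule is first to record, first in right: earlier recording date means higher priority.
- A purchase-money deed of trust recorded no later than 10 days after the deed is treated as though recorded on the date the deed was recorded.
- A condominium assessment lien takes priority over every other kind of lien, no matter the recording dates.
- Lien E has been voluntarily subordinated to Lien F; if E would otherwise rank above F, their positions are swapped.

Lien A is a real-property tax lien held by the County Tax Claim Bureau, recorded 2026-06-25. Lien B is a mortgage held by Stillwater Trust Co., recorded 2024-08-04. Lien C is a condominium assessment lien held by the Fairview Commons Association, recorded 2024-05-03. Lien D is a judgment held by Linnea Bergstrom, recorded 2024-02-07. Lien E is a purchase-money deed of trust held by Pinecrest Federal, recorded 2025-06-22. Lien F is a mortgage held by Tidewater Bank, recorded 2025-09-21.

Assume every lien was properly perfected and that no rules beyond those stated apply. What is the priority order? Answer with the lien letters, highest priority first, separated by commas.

First, effective dates: E missed the 10-day window (103 days after the deed), so its recording date stands.
C is a condominium assessment lien and takes priority over every other lien.
The other liens, earliest effective date first: D (2024-02-07), B (2024-08-04), E (2025-06-22), F (2025-09-21), A (2026-06-25).
The subordination applies — E was senior to F — so E and F swap.

C, D, B, F, E, A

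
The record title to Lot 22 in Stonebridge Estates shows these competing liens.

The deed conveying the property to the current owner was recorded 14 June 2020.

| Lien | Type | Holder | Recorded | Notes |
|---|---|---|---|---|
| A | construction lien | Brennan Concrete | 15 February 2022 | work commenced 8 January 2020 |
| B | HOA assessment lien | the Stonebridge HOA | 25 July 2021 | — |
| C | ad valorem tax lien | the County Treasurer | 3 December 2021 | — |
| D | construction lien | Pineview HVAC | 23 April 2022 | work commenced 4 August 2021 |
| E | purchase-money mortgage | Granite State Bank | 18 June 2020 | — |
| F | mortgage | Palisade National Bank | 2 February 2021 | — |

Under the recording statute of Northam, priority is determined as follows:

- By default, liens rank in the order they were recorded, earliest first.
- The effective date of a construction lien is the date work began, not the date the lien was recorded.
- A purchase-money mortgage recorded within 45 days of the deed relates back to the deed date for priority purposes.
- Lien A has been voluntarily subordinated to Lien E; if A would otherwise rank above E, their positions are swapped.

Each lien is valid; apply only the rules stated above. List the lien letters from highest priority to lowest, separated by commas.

Adjusting effective dates: A relates back to 8 January 2020 (work commenced); D's effective date is 4 August 2021, when work began; E's effective date is the deed date, 14 June 2020.
Ordering by effective date: A (8 January 2020), E (14 June 2020), F (2 February 2021), B (25 July 2021), D (4 August 2021), C (3 December 2021).
A is senior to E before the subordination, so the two trade places.

E, A, F, B, D, C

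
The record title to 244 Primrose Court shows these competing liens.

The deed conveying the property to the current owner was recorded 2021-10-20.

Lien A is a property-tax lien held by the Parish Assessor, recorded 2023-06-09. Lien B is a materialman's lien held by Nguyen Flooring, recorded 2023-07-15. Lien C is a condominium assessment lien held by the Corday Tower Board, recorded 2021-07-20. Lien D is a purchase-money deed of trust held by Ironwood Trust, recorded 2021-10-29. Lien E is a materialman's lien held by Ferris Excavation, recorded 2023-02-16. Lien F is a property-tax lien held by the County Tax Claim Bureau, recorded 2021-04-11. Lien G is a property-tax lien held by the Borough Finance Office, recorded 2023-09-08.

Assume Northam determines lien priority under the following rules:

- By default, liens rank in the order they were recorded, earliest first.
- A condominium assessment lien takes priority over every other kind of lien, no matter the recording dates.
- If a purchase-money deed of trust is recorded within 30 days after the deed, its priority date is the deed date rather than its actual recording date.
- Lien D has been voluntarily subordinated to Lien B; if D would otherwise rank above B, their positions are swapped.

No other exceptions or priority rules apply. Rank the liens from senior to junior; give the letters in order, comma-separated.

C, F, B, E, A, D, G

First, effective dates: D's effective date is the deed date, 2021-10-20.
C is a condominium assessment lien, so it outranks all other liens regardless of date.
The other liens, earliest effective date first: F (2021-04-11), D (2021-10-20), E (2023-02-16), A (2023-06-09), B (2023-07-15), G (2023-09-08).
The subordination applies — D was senior to B — so D and B swap.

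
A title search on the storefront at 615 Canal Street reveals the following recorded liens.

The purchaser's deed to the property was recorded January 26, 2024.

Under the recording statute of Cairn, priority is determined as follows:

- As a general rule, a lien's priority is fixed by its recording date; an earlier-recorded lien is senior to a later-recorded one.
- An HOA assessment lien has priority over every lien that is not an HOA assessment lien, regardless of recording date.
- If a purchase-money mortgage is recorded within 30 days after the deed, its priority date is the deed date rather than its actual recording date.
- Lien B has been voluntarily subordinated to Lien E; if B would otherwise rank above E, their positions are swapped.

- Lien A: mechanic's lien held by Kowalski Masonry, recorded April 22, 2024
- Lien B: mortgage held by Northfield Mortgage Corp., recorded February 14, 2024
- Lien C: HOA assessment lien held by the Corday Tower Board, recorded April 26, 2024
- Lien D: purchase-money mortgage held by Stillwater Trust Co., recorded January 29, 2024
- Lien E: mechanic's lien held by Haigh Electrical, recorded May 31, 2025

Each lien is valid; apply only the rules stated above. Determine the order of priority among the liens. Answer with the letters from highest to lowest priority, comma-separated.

C, D, E, A, B

Adjusting effective dates: D was recorded within the 30-day window, so its effective date is the deed date January 26, 2024.
C is an HOA assessment lien and takes priority over every other lien.
Among the remaining liens, by effective date: D (January 26, 2024), B (February 14, 2024), A (April 22, 2024), E (May 31, 2025).
Because B would otherwise rank above E, the subordination swaps them.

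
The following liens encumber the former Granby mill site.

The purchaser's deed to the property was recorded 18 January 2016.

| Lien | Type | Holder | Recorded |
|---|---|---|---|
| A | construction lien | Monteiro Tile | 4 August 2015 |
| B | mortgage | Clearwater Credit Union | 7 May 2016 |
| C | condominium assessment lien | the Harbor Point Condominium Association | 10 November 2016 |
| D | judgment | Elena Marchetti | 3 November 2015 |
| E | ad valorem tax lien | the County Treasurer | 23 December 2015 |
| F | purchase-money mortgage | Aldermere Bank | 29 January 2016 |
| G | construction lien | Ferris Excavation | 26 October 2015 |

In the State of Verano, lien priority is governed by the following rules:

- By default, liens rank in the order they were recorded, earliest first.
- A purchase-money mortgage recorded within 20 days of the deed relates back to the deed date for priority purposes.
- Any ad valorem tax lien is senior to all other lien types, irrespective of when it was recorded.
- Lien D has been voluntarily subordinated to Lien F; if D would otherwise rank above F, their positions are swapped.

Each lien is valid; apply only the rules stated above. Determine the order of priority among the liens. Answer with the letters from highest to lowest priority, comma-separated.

E, A, G, F, D, B, C

First, effective dates: F relates back to the deed date 18 January 2016.
E is an ad valorem tax lien and takes priority over every other lien.
Remaining liens by effective date: A (4 August 2015), G (26 October 2015), D (3 November 2015), F (18 January 2016), B (7 May 2016), C (10 November 2016).
D is senior to F before the subordination, so the two trade places.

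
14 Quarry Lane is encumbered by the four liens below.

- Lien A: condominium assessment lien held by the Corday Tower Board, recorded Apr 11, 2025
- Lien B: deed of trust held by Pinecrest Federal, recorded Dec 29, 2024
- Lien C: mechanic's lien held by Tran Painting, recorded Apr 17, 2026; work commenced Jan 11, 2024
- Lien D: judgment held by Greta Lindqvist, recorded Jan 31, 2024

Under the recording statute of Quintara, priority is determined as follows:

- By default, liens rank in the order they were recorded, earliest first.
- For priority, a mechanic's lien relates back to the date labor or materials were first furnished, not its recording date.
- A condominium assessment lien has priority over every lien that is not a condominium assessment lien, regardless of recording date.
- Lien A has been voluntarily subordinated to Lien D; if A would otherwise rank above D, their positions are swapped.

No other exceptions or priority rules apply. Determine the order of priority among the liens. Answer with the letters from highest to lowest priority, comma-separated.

D, C, A, B

First, effective dates: C is treated as recorded Jan 11, 2024, the work-commencement date.
As a condominium assessment lien, A is senior to every other lien.
The other liens, earliest effective date first: C (Jan 11, 2024), D (Jan 31, 2024), B (Dec 29, 2024).
Because A would otherwise rank above D, the subordination swaps them.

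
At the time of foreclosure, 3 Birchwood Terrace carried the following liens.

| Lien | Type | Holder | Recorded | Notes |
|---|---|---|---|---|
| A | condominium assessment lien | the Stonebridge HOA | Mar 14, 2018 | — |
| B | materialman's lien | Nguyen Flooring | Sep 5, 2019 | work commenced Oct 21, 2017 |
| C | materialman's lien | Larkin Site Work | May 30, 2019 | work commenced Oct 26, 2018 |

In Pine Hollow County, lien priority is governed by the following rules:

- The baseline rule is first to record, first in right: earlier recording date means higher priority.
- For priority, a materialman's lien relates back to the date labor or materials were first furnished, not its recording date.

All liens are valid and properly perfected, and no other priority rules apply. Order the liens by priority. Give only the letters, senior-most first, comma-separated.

B, A, C

Effective dates: B's effective date is Oct 21, 2017, when work began; C is treated as recorded Oct 26, 2018, the work-commencement date.
By effective date, earliest first: B (Oct 21, 2017), A (Mar 14, 2018), C (Oct 26, 2018).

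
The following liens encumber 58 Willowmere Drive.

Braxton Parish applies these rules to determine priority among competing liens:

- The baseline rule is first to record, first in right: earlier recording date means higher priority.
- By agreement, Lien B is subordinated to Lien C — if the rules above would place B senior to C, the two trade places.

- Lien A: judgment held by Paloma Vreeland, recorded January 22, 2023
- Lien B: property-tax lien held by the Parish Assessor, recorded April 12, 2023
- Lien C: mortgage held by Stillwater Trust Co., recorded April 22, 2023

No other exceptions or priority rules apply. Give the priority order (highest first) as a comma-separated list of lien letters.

Ordering by effective date: A (January 22, 2023), B (April 12, 2023), C (April 22, 2023).
B is senior to C before the subordination, so the two trade places.

A, C, B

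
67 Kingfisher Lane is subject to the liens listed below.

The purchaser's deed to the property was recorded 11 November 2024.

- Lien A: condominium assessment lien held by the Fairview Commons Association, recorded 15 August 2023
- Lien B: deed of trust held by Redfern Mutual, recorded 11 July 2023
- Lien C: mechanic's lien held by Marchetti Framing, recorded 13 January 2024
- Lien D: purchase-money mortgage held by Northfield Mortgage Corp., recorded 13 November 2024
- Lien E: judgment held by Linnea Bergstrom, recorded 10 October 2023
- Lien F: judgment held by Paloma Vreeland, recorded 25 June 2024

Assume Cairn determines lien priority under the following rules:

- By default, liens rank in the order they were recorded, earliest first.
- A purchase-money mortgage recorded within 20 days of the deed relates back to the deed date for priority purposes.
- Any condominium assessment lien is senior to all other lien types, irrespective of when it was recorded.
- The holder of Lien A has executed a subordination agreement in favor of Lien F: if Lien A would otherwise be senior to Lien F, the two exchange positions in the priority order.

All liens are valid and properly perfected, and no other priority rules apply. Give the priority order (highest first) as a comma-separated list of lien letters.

Effective dates: D relates back to the deed date 11 November 2024.
A is a condominium assessment lien, so it outranks all other liens regardless of date.
Remaining liens by effective date: B (11 July 2023), E (10 October 2023), C (13 January 2024), F (25 June 2024), D (11 November 2024).
The subordination applies — A was senior to F — so A and F swap.

F, B, E, C, A, D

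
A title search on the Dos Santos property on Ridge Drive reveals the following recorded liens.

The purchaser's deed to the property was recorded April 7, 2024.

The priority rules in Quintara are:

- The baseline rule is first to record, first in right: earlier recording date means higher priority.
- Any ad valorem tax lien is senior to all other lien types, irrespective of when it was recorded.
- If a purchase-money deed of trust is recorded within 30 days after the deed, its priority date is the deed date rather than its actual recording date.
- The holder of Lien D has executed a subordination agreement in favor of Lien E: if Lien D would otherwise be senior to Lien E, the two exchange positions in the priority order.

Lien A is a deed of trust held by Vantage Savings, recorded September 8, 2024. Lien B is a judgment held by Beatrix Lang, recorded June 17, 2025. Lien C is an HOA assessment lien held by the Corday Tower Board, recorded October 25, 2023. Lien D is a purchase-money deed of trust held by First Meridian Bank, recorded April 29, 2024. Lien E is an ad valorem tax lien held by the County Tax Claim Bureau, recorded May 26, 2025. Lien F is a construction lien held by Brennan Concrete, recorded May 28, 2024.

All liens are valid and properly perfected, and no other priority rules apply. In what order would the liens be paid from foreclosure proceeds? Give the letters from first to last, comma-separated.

E, C, D, F, A, B

Adjusting effective dates: D's effective date is the deed date, April 7, 2024.
E is an ad valorem tax lien, so it outranks all other liens regardless of date.
Ordering the rest by effective date: C (October 25, 2023), D (April 7, 2024), F (May 28, 2024), A (September 8, 2024), B (June 17, 2025).
D already ranks below E; the subordination has no effect.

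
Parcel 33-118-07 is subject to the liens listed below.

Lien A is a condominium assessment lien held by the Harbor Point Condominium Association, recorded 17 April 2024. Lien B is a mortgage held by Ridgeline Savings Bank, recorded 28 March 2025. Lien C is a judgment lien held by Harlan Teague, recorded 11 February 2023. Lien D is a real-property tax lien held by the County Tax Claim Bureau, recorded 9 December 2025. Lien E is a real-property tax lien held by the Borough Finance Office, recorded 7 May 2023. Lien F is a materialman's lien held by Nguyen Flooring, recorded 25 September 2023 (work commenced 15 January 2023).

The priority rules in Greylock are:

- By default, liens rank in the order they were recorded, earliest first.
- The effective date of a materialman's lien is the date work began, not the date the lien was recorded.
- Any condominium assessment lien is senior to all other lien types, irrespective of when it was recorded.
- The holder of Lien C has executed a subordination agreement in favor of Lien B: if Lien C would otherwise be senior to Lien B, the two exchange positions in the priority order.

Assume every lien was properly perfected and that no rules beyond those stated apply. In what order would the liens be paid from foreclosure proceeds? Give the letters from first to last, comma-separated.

Effective dates: F is treated as recorded 15 January 2023, the work-commencement date.
A is a condominium assessment lien, so it outranks all other liens regardless of date.
Remaining liens by effective date: F (15 January 2023), C (11 February 2023), E (7 May 2023), B (28 March 2025), D (9 December 2025).
Because C would otherwise rank above B, the subordination swaps them.

A, F, B, E, C, D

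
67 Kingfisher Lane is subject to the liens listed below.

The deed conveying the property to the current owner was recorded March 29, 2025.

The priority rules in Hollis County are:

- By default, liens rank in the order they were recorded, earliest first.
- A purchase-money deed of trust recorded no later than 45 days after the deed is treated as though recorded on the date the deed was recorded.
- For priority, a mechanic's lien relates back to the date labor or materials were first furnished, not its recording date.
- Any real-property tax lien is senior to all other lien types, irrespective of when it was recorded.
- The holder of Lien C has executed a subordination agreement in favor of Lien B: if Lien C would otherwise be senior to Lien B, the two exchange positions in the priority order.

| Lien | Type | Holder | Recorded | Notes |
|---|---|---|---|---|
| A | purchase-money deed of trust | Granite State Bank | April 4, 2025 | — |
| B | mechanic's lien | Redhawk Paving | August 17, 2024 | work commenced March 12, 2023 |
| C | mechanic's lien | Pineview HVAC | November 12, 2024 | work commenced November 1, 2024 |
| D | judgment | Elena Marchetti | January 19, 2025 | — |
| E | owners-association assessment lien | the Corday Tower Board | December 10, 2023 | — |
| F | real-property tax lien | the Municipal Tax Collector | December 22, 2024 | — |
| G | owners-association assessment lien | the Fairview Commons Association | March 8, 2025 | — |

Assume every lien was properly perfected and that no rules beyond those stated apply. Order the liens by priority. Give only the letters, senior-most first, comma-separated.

First, effective dates: A was recorded within the 45-day window, so its effective date is the deed date March 29, 2025; B is treated as recorded March 12, 2023, the work-commencement date; C's effective date is November 1, 2024, when work began.
F is a real-property tax lien, so it outranks all other liens regardless of date.
Remaining liens by effective date: B (March 12, 2023), E (December 10, 2023), C (November 1, 2024), D (January 19, 2025), G (March 8, 2025), A (March 29, 2025).
C already ranks below B; the subordination has no effect.

F, B, E, C, D, G, A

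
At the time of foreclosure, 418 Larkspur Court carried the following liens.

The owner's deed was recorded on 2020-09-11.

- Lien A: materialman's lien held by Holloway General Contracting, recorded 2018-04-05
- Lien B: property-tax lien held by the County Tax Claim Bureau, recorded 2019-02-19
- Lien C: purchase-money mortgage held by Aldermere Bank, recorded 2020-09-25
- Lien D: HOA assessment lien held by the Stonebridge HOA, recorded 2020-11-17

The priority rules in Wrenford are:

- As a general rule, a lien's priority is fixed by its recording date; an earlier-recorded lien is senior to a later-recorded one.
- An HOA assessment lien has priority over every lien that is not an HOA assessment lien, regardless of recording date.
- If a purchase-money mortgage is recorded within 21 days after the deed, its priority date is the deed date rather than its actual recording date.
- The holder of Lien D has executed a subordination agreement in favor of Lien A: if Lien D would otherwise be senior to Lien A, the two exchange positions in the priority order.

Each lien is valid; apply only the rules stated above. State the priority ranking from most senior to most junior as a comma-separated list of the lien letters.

A, D, B, C

Effective dates after the stated exceptions: C relates back to the deed date 2020-09-11.
D is an HOA assessment lien, so it outranks all other liens regardless of date.
The other liens, earliest effective date first: A (2018-04-05), B (2019-02-19), C (2020-09-11).
The subordination applies — D was senior to A — so D and A swap.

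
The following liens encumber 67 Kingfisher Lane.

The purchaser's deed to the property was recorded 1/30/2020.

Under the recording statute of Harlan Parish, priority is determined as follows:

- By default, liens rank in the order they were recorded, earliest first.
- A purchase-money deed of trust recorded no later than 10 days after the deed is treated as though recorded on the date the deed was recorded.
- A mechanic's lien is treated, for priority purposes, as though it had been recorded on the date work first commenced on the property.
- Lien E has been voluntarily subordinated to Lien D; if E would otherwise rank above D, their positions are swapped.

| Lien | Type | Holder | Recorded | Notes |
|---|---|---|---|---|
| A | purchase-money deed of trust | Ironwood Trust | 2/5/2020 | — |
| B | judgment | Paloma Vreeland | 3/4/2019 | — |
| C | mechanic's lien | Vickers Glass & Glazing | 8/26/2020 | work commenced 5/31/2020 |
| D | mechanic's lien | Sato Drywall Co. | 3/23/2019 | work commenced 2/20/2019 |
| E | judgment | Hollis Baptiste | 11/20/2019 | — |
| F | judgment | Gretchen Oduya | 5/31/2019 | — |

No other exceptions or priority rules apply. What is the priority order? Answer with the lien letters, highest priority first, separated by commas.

Effective dates: A was recorded within the 10-day window, so its effective date is the deed date 1/30/2020; C is treated as recorded 5/31/2020, the work-commencement date; D is treated as recorded 2/20/2019, the work-commencement date.
Sorted by effective date: D (2/20/2019), B (3/4/2019), F (5/31/2019), E (11/20/2019), A (1/30/2020), C (5/31/2020).
Since E is not senior to D, the subordination leaves the order unchanged.

D, B, F, E, A, C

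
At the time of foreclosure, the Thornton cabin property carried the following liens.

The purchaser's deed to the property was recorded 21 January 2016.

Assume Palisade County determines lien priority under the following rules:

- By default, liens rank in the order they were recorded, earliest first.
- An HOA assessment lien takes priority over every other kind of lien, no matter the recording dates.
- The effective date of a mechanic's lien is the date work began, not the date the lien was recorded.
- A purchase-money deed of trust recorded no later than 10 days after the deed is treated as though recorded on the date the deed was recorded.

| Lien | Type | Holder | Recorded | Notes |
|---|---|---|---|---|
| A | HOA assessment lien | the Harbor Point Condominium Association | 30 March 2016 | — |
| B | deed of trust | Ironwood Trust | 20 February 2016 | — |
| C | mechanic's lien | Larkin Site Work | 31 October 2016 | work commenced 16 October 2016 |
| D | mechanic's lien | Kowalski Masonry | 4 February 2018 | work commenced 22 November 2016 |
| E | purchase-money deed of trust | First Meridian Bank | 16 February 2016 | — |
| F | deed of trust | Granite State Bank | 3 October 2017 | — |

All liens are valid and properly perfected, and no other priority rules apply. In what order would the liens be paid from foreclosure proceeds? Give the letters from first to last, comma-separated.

First, effective dates: C is treated as recorded 16 October 2016, the work-commencement date; D relates back to 22 November 2016 (work commenced); E was recorded 26 days after the deed — beyond 10 days — so no relation-back applies.
A is an HOA assessment lien and takes priority over every other lien.
Ordering the rest by effective date: E (16 February 2016), B (20 February 2016), C (16 October 2016), D (22 November 2016), F (3 October 2017).

A, E, B, C, D, F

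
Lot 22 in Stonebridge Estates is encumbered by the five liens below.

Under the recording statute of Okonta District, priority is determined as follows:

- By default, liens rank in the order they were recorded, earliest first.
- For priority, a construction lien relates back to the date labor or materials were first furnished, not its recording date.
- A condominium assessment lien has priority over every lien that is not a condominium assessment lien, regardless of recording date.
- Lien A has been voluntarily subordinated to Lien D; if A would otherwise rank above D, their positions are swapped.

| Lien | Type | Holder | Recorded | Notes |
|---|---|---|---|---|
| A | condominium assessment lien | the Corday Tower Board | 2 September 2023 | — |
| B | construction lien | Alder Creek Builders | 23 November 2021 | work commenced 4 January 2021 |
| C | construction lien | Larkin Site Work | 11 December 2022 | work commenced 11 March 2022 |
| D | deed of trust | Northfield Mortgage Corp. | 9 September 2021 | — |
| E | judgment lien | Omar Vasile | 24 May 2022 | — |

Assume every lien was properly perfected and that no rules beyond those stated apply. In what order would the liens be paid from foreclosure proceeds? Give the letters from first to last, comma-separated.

D, B, A, C, E

First, effective dates: B is treated as recorded 4 January 2021, the work-commencement date; C is treated as recorded 11 March 2022, the work-commencement date.
A, as a condominium assessment lien, has superpriority and ranks first.
Ordering the rest by effective date: B (4 January 2021), D (9 September 2021), C (11 March 2022), E (24 May 2022).
A would otherwise be senior to D, so under the subordination agreement A and D exchange positions.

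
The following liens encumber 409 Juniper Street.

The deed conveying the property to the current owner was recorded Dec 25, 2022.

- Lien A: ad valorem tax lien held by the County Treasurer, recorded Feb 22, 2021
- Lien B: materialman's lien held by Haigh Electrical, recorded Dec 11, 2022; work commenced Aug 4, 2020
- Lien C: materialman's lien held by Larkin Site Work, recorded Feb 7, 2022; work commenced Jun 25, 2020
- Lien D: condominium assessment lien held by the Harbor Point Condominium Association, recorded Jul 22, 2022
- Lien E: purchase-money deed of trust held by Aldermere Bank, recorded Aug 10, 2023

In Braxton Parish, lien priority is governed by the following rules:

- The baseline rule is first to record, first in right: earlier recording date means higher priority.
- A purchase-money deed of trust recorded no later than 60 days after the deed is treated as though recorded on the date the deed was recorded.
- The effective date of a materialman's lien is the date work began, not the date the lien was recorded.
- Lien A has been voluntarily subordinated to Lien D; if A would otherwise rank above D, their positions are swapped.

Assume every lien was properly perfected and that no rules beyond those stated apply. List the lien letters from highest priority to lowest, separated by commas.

C, B, D, A, E

Adjusting effective dates: B's effective date is Aug 4, 2020, when work began; C is treated as recorded Jun 25, 2020, the work-commencement date; E was recorded 228 days after the deed, outside the 60-day window, so it keeps its recording date.
Sorted by effective date: C (Jun 25, 2020), B (Aug 4, 2020), A (Feb 22, 2021), D (Jul 22, 2022), E (Aug 10, 2023).
Because A would otherwise rank above D, the subordination swaps them.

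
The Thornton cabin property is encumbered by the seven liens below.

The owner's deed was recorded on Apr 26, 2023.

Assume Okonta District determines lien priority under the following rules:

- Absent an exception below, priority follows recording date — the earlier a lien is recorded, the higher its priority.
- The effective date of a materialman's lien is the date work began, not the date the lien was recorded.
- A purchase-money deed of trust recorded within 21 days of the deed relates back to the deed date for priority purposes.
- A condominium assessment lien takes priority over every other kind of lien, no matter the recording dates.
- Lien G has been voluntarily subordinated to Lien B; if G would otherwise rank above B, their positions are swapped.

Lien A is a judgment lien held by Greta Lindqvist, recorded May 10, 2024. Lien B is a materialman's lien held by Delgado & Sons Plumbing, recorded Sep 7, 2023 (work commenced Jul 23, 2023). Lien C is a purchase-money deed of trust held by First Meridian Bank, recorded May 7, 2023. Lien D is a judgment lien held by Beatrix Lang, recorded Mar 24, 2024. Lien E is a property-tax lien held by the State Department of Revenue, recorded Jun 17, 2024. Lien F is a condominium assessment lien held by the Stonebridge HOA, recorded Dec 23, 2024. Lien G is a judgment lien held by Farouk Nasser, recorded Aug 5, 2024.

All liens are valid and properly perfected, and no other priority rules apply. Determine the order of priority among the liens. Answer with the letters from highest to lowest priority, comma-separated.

Effective dates: B is treated as recorded Jul 23, 2023, the work-commencement date; C relates back to the deed date Apr 26, 2023.
As a condominium assessment lien, F is senior to every other lien.
Ordering the rest by effective date: C (Apr 26, 2023), B (Jul 23, 2023), D (Mar 24, 2024), A (May 10, 2024), E (Jun 17, 2024), G (Aug 5, 2024).
G already ranks below B; the subordination has no effect.

F, C, B, D, A, E, G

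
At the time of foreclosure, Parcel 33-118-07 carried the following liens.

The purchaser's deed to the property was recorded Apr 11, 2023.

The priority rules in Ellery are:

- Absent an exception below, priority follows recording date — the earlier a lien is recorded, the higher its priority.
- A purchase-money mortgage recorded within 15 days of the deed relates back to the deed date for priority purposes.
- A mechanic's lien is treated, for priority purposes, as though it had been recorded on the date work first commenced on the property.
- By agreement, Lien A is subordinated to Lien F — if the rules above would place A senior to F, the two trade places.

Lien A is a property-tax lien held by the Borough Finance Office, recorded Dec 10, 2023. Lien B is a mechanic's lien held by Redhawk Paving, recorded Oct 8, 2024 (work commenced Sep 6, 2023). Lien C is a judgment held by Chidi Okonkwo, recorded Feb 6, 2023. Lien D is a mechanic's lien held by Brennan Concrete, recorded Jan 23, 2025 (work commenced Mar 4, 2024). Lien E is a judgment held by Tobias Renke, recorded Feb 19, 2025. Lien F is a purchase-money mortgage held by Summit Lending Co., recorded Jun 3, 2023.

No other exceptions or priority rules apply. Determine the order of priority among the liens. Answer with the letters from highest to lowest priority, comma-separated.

C, F, B, A, D, E

Effective dates: B is treated as recorded Sep 6, 2023, the work-commencement date; D is treated as recorded Mar 4, 2024, the work-commencement date; F missed the 15-day window (53 days after the deed), so its recording date stands.
Ordering by effective date: C (Feb 6, 2023), F (Jun 3, 2023), B (Sep 6, 2023), A (Dec 10, 2023), D (Mar 4, 2024), E (Feb 19, 2025).
Since A is not senior to F, the subordination leaves the order unchanged.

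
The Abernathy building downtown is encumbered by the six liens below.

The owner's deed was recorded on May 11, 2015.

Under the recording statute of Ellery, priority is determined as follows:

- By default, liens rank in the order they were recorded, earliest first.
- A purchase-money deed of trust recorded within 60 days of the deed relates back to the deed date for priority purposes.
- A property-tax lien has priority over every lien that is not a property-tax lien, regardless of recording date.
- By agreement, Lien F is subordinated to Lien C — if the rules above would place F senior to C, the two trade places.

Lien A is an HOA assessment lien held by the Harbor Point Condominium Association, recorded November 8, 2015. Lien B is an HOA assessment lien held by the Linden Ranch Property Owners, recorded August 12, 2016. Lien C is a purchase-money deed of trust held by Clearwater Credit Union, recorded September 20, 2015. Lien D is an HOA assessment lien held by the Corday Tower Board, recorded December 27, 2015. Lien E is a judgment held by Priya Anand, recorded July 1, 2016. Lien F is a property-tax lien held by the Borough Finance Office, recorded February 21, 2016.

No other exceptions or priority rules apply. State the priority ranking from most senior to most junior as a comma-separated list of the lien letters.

C, F, A, D, E, B

Effective dates: C missed the 60-day window (132 days after the deed), so its recording date stands.
F is a property-tax lien, so it outranks all other liens regardless of date.
The other liens, earliest effective date first: C (September 20, 2015), A (November 8, 2015), D (December 27, 2015), E (July 1, 2016), B (August 12, 2016).
F would otherwise be senior to C, so under the subordination agreement F and C exchange positions.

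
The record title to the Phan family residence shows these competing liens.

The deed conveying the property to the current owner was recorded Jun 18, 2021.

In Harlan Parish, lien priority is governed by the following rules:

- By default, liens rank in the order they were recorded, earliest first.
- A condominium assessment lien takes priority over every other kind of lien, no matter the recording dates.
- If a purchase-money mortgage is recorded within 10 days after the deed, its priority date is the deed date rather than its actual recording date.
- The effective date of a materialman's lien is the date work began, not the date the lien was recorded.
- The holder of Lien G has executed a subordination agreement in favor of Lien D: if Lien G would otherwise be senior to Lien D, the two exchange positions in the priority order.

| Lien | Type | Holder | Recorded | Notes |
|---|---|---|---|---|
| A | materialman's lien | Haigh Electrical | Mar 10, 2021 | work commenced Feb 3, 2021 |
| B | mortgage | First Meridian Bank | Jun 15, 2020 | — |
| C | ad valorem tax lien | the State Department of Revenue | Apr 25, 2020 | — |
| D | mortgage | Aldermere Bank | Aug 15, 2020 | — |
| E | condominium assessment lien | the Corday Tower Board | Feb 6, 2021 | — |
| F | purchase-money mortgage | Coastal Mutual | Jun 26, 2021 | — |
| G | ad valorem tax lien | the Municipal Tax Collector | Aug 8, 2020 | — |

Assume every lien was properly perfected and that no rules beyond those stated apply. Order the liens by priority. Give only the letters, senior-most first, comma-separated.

E, C, B, D, G, A, F

First, effective dates: A relates back to Feb 3, 2021 (work commenced); F was recorded within the 10-day window, so its effective date is the deed date Jun 18, 2021.
E is a condominium assessment lien, so it outranks all other liens regardless of date.
The other liens, earliest effective date first: C (Apr 25, 2020), B (Jun 15, 2020), G (Aug 8, 2020), D (Aug 15, 2020), A (Feb 3, 2021), F (Jun 18, 2021).
G is senior to D before the subordination, so the two trade places.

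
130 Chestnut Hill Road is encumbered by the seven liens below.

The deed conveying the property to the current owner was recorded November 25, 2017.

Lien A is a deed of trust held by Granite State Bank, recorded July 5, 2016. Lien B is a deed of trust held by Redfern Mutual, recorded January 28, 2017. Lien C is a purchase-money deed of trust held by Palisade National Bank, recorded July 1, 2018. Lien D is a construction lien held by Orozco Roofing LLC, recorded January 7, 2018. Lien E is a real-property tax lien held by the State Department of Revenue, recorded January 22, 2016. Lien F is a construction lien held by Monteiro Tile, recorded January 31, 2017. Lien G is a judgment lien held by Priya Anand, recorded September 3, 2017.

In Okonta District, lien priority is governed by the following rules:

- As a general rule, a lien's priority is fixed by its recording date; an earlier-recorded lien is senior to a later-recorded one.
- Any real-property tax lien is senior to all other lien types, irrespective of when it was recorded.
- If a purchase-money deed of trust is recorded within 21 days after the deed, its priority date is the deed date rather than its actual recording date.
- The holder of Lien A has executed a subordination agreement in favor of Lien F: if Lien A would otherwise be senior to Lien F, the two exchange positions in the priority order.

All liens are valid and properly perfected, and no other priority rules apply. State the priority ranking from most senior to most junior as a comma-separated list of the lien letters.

E, F, B, A, G, D, C

First, effective dates: C missed the 21-day window (218 days after the deed), so its recording date stands.
E, as a real-property tax lien, has superpriority and ranks first.
Ordering the rest by effective date: A (July 5, 2016), B (January 28, 2017), F (January 31, 2017), G (September 3, 2017), D (January 7, 2018), C (July 1, 2018).
Because A would otherwise rank above F, the subordination swaps them.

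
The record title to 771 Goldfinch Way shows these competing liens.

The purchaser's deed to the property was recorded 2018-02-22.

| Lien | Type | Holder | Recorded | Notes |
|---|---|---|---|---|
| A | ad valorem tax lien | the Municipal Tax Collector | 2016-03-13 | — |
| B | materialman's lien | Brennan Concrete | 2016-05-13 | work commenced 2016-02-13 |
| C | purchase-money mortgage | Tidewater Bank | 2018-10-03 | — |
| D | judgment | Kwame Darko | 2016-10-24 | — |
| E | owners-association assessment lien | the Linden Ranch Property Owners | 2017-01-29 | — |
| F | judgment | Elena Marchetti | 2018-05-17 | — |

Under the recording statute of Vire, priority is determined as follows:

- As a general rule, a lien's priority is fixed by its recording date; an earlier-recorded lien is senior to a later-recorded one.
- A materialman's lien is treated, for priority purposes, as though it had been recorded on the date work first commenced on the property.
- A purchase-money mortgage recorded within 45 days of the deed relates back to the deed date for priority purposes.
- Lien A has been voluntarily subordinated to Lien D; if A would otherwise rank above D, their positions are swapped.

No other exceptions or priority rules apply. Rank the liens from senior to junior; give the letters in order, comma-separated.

B, D, A, E, F, C

Adjusting effective dates: B relates back to 2016-02-13 (work commenced); C was recorded 223 days after the deed — beyond 45 days — so no relation-back applies.
Ordering by effective date: B (2016-02-13), A (2016-03-13), D (2016-10-24), E (2017-01-29), F (2018-05-17), C (2018-10-03).
A would otherwise be senior to D, so under the subordination agreement A and D exchange positions.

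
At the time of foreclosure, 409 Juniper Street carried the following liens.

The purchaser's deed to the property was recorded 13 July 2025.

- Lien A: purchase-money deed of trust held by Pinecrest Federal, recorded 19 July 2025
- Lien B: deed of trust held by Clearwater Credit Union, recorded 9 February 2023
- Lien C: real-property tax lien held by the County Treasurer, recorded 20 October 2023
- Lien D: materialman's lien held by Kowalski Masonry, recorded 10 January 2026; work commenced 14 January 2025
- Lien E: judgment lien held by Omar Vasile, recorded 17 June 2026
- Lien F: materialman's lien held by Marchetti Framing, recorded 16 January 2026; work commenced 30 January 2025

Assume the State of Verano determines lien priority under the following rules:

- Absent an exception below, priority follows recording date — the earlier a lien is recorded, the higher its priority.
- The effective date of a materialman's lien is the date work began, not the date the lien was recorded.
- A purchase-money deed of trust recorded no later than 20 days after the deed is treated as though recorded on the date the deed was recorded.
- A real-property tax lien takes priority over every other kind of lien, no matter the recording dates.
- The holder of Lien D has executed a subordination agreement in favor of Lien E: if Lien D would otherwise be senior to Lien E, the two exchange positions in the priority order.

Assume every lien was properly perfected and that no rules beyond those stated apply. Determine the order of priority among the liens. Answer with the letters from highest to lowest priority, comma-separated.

C, B, E, F, A, D

Adjusting effective dates: A relates back to the deed date 13 July 2025; D's effective date is 14 January 2025, when work began; F relates back to 30 January 2025 (work commenced).
C is a real-property tax lien and takes priority over every other lien.
Remaining liens by effective date: B (9 February 2023), D (14 January 2025), F (30 January 2025), A (13 July 2025), E (17 June 2026).
Because D would otherwise rank above E, the subordination swaps them.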